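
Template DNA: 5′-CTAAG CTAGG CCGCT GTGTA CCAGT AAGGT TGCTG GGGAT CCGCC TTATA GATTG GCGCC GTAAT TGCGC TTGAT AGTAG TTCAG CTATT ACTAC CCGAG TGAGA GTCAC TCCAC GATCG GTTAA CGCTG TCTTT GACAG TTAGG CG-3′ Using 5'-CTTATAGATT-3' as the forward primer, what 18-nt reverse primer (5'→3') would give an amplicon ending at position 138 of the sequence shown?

5'-GTCAAAGACAGCGTTAAC-3'

The forward primer binds at positions 45–54; the product's 3' end on the top strand is position 138.
The reverse primer anneals to the top strand over positions 121–138, i.e. to GTTAACGCTGTCTTTGAC.
Its sequence written 5'→3' is the reverse complement: GTCAAAGACAGCGTTAAC.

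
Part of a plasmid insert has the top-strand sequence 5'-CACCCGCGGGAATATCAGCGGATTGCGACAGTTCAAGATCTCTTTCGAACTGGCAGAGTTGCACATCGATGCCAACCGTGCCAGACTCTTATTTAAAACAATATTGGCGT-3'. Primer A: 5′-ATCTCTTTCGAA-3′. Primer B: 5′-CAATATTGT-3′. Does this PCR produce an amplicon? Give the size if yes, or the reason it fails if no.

Yes — a 69 bp product.

Primer A (ATCTCTTTCGAA) matches the top strand at positions 38–49; it acts as a forward primer.
Primer B's reverse complement is ACAATATTG, matching the top strand at positions 98–106; it acts as a reverse primer.
The 3' ends face each other across positions 38–106, giving a 69 bp product.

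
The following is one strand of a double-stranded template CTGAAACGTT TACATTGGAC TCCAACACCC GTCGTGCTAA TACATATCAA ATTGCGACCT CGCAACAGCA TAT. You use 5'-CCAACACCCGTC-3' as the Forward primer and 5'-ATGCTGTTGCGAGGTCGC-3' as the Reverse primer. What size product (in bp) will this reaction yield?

50 bp

Forward primer CCAACACCCGTC is found on the top strand at positions 22–33.
Reverse complement of the reverse primer: GCGACCTCGCAACAGCAT. This occurs on the top strand at positions 54–71.
The product runs from position 22 to position 71, so its length is 71 − 22 + 1 = 50 bp.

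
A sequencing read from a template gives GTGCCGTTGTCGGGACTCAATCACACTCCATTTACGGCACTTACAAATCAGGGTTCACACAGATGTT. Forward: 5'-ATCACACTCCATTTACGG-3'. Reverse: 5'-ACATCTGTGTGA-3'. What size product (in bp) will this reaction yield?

47 bp

Scanning the template, ATCACACTCCATTTACGG occurs at positions 20–37; this primer anneals to the bottom strand there with its 3' end pointing downstream.
Taking the reverse complement of ACATCTGTGTGA gives TCACACAGATGT, found at positions 55–66 on the template; the primer anneals here to the top strand with its 3' end pointing upstream.
The product runs from position 20 to position 66, so its length is 66 − 20 + 1 = 47 bp.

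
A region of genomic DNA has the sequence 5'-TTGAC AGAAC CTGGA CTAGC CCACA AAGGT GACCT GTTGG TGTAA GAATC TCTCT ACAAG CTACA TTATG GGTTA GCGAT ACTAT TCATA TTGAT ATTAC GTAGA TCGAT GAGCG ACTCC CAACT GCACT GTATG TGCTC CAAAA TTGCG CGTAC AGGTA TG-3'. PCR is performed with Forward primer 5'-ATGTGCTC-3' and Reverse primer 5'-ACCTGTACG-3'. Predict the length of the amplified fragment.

The forward primer matches the template at positions 133–140.
Taking the reverse complement of ACCTGTACG gives CGTACAGGT, found at positions 151–159 on the template; the primer anneals here to the top strand with its 3' end pointing upstream.
Product length = (reverse-primer end) − (forward-primer start) + 1 = 159 − 133 + 1 = 27 bp.

27 bp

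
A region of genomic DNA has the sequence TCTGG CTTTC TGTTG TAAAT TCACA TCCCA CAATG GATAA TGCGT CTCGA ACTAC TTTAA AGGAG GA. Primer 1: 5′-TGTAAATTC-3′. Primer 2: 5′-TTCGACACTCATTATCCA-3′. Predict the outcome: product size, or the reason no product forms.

No product — primer 2 has no binding site in the template.

Primer 2 (TTCGACACTCATTATCCA) does not match the top strand, and its reverse complement TGGATAATGAGTGTCGAA does not match either.
With no annealing site for primer 2, no amplification occurs.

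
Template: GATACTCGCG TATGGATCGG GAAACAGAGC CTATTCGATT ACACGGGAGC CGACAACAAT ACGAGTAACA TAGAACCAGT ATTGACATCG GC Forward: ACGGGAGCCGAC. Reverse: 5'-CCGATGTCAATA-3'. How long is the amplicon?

49 bp

Scanning the template, ACGGGAGCCGAC occurs at positions 43–54; this primer anneals to the bottom strand there with its 3' end pointing downstream.
The reverse primer's reverse complement is TATTGACATCGG, which matches the template at positions 80–91.
Amplicon spans positions 43–91: 49 bp.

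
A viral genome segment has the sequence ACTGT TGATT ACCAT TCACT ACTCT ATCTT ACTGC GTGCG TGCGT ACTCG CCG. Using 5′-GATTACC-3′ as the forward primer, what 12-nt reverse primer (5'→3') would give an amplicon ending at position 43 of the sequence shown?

5'-GCACGCACGCAG-3'

The forward primer binds at positions 7–13; the product's 3' end on the top strand is position 43.
The reverse primer anneals to the top strand over positions 32–43, i.e. to CTGCGTGCGTGC.
Its sequence written 5'→3' is the reverse complement: GCACGCACGCAG.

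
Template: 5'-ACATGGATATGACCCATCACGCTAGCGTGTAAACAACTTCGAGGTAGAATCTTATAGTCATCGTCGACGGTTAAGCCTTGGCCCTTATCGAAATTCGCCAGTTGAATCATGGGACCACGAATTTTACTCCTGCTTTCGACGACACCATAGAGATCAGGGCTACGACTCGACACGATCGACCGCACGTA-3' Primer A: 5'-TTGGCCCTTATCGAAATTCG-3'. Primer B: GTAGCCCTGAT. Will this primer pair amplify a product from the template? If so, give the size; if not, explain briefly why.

Yes — an 86 bp product.

Primer A (TTGGCCCTTATCGAAATTCG) matches the top strand at positions 78–97; it acts as a forward primer.
Primer B's reverse complement is ATCAGGGCTAC, matching the top strand at positions 153–163; it acts as a reverse primer.
The 3' ends face each other across positions 78–163, giving an 86 bp product.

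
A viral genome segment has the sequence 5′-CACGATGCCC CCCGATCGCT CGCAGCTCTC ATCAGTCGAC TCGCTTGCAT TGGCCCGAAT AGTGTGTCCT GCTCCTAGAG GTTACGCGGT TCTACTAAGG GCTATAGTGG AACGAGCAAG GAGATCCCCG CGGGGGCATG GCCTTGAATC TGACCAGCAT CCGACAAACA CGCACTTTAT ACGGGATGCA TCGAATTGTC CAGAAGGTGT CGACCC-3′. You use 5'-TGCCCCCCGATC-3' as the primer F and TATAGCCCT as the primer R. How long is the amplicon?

The forward primer matches the template at positions 6–17.
Taking the reverse complement of TATAGCCCT gives AGGGCTATA, found at positions 98–106 on the template; the primer anneals here to the top strand with its 3' end pointing upstream.
The product runs from position 6 to position 106, so its length is 106 − 6 + 1 = 101 bp.

101 bp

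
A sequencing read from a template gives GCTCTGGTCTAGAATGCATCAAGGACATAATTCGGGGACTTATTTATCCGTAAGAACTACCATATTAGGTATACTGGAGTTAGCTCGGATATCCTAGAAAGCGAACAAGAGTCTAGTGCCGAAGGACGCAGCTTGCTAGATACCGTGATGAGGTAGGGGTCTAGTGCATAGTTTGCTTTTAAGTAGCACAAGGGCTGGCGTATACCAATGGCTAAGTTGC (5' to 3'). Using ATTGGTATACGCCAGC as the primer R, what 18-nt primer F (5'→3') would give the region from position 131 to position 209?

The reverse primer's reverse complement GCTGGCGTATACCAAT matches the template at positions 194–209; the product starts at position 131.
The forward primer is identical to the top strand over positions 131–148: GCTTGCTAGATACCGTGA.

5'-GCTTGCTAGATACCGTGA-3'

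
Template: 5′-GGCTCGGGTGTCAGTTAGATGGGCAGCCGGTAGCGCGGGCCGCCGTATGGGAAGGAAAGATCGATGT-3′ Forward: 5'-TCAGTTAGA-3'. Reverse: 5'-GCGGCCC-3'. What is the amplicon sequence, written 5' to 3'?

The forward primer matches the template at positions 11–19.
The reverse primer's reverse complement is GGGCCGC, which matches the template at positions 37–43.
The product is the template from position 11 through 43 (33 bp).

5'-TCAGTTAGATGGGCAGCCGGTAGCGCGGGCCGC-3'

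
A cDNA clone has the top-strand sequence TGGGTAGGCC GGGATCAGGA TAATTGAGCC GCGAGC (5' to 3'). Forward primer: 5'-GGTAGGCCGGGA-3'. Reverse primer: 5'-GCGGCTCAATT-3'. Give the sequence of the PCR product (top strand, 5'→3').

The forward primer matches the template at positions 3–14.
The reverse primer's reverse complement is AATTGAGCCGC, which matches the template at positions 22–32.
The product is the template from position 3 through 32 (30 bp).

5'-GGTAGGCCGGGATCAGGATAATTGAGCCGC-3'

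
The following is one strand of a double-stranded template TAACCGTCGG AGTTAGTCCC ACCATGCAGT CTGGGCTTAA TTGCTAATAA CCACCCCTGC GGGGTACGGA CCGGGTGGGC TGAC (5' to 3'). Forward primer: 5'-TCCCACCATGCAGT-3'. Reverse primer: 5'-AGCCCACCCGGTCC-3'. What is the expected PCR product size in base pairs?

65 bp

The forward primer matches the template at positions 17–30.
The reverse primer's reverse complement is GGACCGGGTGGGCT, which matches the template at positions 68–81.
Amplicon spans positions 17–81: 65 bp.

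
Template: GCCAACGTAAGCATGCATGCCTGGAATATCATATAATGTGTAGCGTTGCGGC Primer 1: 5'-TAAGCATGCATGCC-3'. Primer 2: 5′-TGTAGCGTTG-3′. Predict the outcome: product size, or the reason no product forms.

No product — both primers anneal to the same strand and extend in the same direction.

Primer 1 (TAAGCATGCATGCC) matches the top strand at positions 8–21 (3' end points downstream).
Primer 2 (TGTAGCGTTG) also matches the top strand directly, at positions 39–48 — its reverse complement CAACGCTACA is not present.
Both primers anneal to the bottom strand with 3' ends pointing the same way, so neither can prime synthesis back toward the other.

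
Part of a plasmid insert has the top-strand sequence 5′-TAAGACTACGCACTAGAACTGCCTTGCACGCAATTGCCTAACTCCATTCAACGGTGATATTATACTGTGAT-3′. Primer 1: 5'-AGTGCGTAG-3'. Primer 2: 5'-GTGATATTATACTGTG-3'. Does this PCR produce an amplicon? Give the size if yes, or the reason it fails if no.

No product — the primers' 3' ends point away from each other.

Primer 1 (AGTGCGTAG) has reverse complement CTACGCACT, which matches the top strand at positions 6–14; primer 1 anneals to the top strand there with its 3' end pointing upstream toward position 6.
Primer 2 (GTGATATTATACTGTG) matches the top strand directly at positions 54–69; it anneals to the bottom strand with its 3' end pointing downstream toward position 69.
The 3' ends diverge (primer 1 extends toward position 1, primer 2 toward position 71), so the primers never converge on a shared product.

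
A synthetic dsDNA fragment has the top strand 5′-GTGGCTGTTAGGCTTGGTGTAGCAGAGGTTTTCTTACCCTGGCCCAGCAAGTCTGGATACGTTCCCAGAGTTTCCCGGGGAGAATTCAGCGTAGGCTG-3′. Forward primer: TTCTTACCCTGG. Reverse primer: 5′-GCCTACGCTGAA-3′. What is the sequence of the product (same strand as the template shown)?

Forward primer TTCTTACCCTGG is found on the top strand at positions 31–42.
Reverse complement of the reverse primer: TTCAGCGTAGGC. This occurs on the top strand at positions 85–96.
The product is the template from position 31 through 96 (66 bp).

5'-TTCTTACCCTGGCCCAGCAAGTCTGGATACGTTCCCAGAGTTTCCCGGGGAGAATTCAGCGTAGGC-3'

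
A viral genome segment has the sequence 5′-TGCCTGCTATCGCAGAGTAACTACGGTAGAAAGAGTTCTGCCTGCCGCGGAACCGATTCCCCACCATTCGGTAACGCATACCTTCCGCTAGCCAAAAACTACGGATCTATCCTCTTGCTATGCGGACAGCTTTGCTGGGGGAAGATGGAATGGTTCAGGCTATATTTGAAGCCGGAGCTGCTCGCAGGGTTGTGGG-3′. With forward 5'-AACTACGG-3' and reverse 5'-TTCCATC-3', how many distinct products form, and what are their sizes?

The forward primer AACTACGG matches the top strand at positions 19–26, 97–104.
The reverse primer's reverse complement is GATGGAA, matching at positions 144–150.
Each forward site pairs with the reverse site to give a product ending at position 150: sizes 132, 54 bp.

Two products: 132 bp, 54 bp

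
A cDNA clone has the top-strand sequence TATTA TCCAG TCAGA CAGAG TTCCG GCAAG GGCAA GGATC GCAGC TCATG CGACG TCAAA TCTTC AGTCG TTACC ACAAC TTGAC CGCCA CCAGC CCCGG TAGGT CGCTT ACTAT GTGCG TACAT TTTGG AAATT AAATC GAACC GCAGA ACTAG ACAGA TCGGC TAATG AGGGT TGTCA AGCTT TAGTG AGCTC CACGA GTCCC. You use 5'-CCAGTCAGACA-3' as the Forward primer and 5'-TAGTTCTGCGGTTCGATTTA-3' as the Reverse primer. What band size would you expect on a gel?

Forward primer CCAGTCAGACA is found on the top strand at positions 7–17.
Reverse complement of the reverse primer: TAAATCGAACCGCAGAACTA. This occurs on the top strand at positions 135–154.
Product length = (reverse-primer end) − (forward-primer start) + 1 = 154 − 7 + 1 = 148 bp.

148 bp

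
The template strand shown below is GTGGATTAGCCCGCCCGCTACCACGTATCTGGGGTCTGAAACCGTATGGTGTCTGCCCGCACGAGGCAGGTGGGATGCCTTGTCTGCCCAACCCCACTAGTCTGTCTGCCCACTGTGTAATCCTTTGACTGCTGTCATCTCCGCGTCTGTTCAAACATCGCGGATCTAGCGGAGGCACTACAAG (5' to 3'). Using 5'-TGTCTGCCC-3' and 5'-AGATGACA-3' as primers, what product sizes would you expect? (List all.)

The forward primer TGTCTGCCC matches the top strand at positions 50–58, 81–89, 103–111.
The reverse primer's reverse complement is TGTCATCT, matching at positions 133–140.
Each forward site pairs with the reverse site to give a product ending at position 140: sizes 91, 60, 38 bp.

91 bp, 60 bp, 38 bp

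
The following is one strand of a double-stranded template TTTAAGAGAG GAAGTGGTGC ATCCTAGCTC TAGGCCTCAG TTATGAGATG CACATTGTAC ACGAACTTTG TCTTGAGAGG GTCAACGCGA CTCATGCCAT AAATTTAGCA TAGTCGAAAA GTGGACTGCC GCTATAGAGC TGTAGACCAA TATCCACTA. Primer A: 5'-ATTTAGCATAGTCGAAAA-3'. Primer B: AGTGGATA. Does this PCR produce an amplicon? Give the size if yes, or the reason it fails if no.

Yes — a 56 bp product.

Primer A (ATTTAGCATAGTCGAAAA) matches the top strand at positions 103–120; it acts as a forward primer.
Primer B's reverse complement is TATCCACT, matching the top strand at positions 151–158; it acts as a reverse primer.
The 3' ends face each other across positions 103–158, giving a 56 bp product.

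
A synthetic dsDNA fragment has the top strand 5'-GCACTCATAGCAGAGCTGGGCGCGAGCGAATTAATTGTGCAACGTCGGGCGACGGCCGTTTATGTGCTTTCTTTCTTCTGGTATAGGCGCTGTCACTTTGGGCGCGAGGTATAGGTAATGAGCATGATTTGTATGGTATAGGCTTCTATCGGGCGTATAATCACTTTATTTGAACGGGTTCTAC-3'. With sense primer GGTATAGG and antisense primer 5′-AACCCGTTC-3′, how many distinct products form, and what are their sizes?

The forward primer GGTATAGG matches the top strand at positions 80–87, 108–115, 135–142.
The reverse primer's reverse complement is GAACGGGTT, matching at positions 172–180.
Each forward site pairs with the reverse site to give a product ending at position 180: sizes 101, 73, 46 bp.

Three products: 101 bp, 73 bp, 46 bp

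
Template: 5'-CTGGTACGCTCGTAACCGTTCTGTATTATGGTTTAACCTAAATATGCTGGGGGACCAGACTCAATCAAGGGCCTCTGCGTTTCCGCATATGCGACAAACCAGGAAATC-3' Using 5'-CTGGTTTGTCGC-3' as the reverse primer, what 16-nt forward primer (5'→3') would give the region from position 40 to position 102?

The reverse primer's reverse complement GCGACAAACCAG matches the template at positions 91–102; the product starts at position 40.
The forward primer is identical to the top strand over positions 40–55: AAATATGCTGGGGGAC.

5'-AAATATGCTGGGGGAC-3'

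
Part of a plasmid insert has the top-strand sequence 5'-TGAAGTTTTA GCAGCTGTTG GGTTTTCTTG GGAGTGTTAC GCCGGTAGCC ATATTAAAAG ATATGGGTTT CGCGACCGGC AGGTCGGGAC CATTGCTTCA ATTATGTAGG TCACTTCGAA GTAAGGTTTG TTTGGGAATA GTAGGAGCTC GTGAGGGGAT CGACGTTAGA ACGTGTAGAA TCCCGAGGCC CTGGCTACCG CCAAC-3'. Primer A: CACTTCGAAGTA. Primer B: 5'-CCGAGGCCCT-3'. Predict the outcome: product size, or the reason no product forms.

Primer A (CACTTCGAAGTA) matches the top strand at positions 112–123 (3' end points downstream).
Primer B (CCGAGGCCCT) also matches the top strand directly, at positions 183–192 — its reverse complement AGGGCCTCGG is not present.
Both primers anneal to the bottom strand with 3' ends pointing the same way, so neither can prime synthesis back toward the other.

No product — both primers anneal to the same strand and extend in the same direction.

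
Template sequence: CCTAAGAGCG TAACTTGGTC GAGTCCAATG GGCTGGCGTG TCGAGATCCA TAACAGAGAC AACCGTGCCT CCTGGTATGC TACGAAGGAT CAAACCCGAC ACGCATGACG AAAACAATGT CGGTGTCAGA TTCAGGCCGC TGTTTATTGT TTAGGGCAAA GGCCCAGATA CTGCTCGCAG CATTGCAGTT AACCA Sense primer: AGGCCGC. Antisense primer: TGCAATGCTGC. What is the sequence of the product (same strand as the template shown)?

Forward primer AGGCCGC is found on the top strand at positions 134–140.
Taking the reverse complement of TGCAATGCTGC gives GCAGCATTGCA, found at positions 177–187 on the template; the primer anneals here to the top strand with its 3' end pointing upstream.
The product is the template from position 134 through 187 (54 bp).

5'-AGGCCGCTGTTTATTGTTTAGGGCAAAGGCCCAGATACTGCTCGCAGCATTGCA-3'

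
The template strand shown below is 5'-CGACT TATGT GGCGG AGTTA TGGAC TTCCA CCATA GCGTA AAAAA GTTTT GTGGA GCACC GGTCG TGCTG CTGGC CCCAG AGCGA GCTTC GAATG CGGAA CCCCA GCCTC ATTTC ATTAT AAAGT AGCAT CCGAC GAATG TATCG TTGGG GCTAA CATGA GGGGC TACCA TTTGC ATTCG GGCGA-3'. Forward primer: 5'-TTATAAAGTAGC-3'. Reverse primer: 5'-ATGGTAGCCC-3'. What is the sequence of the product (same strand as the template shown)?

Scanning the template, TTATAAAGTAGC occurs at positions 117–128; this primer anneals to the bottom strand there with its 3' end pointing downstream.
Taking the reverse complement of ATGGTAGCCC gives GGGCTACCAT, found at positions 162–171 on the template; the primer anneals here to the top strand with its 3' end pointing upstream.
The product is the template from position 117 through 171 (55 bp).

5'-TTATAAAGTAGCATCCGACGAATGTATCGTTGGGGCTAACATGAGGGGCTACCAT-3'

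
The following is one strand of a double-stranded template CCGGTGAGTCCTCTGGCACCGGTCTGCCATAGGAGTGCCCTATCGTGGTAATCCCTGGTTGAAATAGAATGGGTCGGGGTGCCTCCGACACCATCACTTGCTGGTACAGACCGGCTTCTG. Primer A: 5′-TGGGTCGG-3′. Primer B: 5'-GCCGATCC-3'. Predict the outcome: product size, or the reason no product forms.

No product — primer B has no binding site in the template.

Primer B (GCCGATCC) does not match the top strand, and its reverse complement GGATCGGC does not match either.
With no annealing site for primer B, no amplification occurs.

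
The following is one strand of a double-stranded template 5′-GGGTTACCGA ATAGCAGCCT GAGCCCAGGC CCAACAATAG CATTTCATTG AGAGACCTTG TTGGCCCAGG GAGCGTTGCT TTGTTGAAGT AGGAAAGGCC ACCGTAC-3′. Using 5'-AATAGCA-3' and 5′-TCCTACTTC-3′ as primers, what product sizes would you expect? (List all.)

The forward primer AATAGCA matches the top strand at positions 10–16, 36–42.
The reverse primer's reverse complement is GAAGTAGGA, matching at positions 86–94.
Each forward site pairs with the reverse site to give a product ending at position 94: sizes 85, 59 bp.

85 bp, 59 bp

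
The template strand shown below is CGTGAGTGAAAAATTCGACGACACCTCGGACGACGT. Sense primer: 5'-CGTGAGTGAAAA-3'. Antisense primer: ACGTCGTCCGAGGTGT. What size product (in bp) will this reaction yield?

36 bp

The forward primer matches the template at positions 1–12.
Reverse complement of the reverse primer: ACACCTCGGACGACGT. This occurs on the top strand at positions 21–36.
Product length = (reverse-primer end) − (forward-primer start) + 1 = 36 − 1 + 1 = 36 bp.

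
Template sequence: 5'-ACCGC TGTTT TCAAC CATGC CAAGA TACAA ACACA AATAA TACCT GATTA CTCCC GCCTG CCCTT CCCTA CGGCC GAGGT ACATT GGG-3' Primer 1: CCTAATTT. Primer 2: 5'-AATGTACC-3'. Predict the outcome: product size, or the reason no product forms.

No product — primer 1 has no binding site in the template.

Primer 1 (CCTAATTT) does not match the top strand, and its reverse complement AAATTAGG does not match either.
With no annealing site for primer 1, no amplification occurs.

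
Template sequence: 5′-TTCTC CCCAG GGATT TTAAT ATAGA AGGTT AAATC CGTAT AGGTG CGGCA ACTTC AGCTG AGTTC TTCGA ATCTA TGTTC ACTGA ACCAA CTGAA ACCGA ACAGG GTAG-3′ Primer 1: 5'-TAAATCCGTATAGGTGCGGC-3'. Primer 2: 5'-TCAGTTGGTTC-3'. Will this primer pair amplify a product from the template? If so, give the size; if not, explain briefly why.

Yes — a 65 bp product.

Primer 1 (TAAATCCGTATAGGTGCGGC) matches the top strand at positions 30–49; it acts as a forward primer.
Primer 2's reverse complement is GAACCAACTGA, matching the top strand at positions 84–94; it acts as a reverse primer.
The 3' ends face each other across positions 30–94, giving a 65 bp product.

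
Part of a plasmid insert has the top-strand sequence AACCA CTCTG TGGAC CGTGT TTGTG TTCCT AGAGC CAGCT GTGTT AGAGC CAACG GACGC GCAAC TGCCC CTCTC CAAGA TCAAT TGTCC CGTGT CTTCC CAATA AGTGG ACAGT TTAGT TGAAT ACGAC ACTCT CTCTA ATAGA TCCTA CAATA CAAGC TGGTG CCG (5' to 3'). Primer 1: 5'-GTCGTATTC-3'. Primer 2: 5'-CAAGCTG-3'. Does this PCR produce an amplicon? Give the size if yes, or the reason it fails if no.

Primer 1 (GTCGTATTC) has reverse complement GAATACGAC, which matches the top strand at positions 122–130; primer 1 anneals to the top strand there with its 3' end pointing upstream toward position 122.
Primer 2 (CAAGCTG) matches the top strand directly at positions 156–162; it anneals to the bottom strand with its 3' end pointing downstream toward position 162.
The 3' ends diverge (primer 1 extends toward position 1, primer 2 toward position 168), so the primers never converge on a shared product.

No product — the primers' 3' ends point away from each other.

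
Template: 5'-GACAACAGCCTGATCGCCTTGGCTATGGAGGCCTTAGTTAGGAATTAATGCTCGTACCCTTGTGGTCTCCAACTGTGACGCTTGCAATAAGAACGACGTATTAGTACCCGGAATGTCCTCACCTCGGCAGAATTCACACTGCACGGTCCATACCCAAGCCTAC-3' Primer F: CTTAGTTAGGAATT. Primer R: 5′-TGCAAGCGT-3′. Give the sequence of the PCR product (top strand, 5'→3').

5'-CTTAGTTAGGAATTAATGCTCGTACCCTTGTGGTCTCCAACTGTGACGCTTGCA-3'

Scanning the template, CTTAGTTAGGAATT occurs at positions 33–46; this primer anneals to the bottom strand there with its 3' end pointing downstream.
The reverse primer's reverse complement is ACGCTTGCA, which matches the template at positions 78–86.
The product is the template from position 33 through 86 (54 bp).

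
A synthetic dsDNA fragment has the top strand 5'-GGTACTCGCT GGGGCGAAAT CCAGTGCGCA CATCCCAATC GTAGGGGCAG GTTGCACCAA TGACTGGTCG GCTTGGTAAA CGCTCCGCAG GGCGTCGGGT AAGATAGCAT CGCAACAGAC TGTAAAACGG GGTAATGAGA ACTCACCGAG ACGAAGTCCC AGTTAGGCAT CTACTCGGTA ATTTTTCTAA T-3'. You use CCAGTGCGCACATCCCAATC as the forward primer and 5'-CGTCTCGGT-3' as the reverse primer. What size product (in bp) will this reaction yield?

Forward primer CCAGTGCGCACATCCCAATC is found on the top strand at positions 21–40.
The reverse primer's reverse complement is ACCGAGACG, which matches the template at positions 145–153.
The product runs from position 21 to position 153, so its length is 153 − 21 + 1 = 133 bp.

133 bp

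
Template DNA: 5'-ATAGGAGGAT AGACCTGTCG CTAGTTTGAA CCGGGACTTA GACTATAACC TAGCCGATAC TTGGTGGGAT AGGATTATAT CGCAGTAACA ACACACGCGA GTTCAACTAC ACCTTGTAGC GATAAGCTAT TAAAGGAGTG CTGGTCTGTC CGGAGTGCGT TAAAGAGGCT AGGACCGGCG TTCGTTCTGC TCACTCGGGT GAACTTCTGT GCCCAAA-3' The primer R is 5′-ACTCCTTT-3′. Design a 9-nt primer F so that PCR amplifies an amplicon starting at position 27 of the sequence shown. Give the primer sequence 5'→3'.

The reverse primer's reverse complement AAAGGAGT matches the template at positions 132–139; the product starts at position 27.
The forward primer is identical to the top strand over positions 27–35: TGAACCGGG.

5'-TGAACCGGG-3'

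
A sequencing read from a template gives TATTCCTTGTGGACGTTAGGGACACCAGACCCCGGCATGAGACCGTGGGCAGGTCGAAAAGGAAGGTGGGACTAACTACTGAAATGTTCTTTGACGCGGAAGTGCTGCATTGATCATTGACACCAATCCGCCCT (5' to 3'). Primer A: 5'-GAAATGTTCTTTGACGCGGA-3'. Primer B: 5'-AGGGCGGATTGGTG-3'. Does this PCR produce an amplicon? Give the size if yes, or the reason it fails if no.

Primer A (GAAATGTTCTTTGACGCGGA) matches the top strand at positions 81–100; it acts as a forward primer.
Primer B's reverse complement is CACCAATCCGCCCT, matching the top strand at positions 121–134; it acts as a reverse primer.
The 3' ends face each other across positions 81–134, giving a 54 bp product.

Yes — a 54 bp product.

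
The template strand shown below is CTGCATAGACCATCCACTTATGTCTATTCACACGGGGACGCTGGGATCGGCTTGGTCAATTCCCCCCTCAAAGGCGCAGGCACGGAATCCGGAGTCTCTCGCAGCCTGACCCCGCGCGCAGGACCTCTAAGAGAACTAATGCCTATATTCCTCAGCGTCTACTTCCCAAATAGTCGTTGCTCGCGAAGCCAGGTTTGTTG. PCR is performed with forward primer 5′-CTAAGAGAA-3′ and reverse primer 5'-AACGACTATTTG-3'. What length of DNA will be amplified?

52 bp

Forward primer CTAAGAGAA is found on the top strand at positions 127–135.
Reverse complement of the reverse primer: CAAATAGTCGTT. This occurs on the top strand at positions 167–178.
Amplicon spans positions 127–178: 52 bp.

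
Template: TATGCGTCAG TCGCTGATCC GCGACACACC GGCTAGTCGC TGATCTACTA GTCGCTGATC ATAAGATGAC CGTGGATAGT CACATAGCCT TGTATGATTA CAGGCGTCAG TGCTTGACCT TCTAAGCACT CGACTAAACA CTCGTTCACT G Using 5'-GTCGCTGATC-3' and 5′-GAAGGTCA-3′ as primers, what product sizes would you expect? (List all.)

113 bp, 87 bp, 72 bp

The forward primer GTCGCTGATC matches the top strand at positions 10–19, 36–45, 51–60.
The reverse primer's reverse complement is TGACCTTC, matching at positions 115–122.
Each forward site pairs with the reverse site to give a product ending at position 122: sizes 113, 87, 72 bp.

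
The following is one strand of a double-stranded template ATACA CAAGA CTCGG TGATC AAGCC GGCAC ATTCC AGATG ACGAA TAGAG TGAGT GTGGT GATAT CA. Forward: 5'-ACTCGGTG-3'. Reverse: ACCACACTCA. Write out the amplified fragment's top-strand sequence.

5'-ACTCGGTGATCAAGCCGGCACATTCCAGATGACGAATAGAGTGAGTGTGGT-3'

Forward primer ACTCGGTG is found on the top strand at positions 10–17.
Taking the reverse complement of ACCACACTCA gives TGAGTGTGGT, found at positions 51–60 on the template; the primer anneals here to the top strand with its 3' end pointing upstream.
The product is the template from position 10 through 60 (51 bp).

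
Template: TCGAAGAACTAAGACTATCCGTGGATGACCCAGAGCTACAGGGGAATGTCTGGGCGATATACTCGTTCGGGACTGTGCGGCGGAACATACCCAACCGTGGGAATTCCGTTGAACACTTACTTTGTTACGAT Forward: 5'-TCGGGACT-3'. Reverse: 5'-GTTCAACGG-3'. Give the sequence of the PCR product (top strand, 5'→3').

Scanning the template, TCGGGACT occurs at positions 67–74; this primer anneals to the bottom strand there with its 3' end pointing downstream.
The reverse primer's reverse complement is CCGTTGAAC, which matches the template at positions 106–114.
The product is the template from position 67 through 114 (48 bp).

5'-TCGGGACTGTGCGGCGGAACATACCCAACCGTGGGAATTCCGTTGAAC-3'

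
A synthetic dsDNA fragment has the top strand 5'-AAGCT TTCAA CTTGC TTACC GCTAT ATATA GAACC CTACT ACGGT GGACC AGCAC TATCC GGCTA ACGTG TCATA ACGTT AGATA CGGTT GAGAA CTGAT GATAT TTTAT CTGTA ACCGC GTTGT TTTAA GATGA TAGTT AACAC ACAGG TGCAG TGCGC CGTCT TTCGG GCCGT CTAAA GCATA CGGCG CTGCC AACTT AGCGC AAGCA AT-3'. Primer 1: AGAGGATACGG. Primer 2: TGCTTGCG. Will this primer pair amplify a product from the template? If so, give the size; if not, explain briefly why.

No product — primer 1 has no binding site in the template.

Primer 1 (AGAGGATACGG) does not match the top strand, and its reverse complement CCGTATCCTCT does not match either.
With no annealing site for primer 1, no amplification occurs.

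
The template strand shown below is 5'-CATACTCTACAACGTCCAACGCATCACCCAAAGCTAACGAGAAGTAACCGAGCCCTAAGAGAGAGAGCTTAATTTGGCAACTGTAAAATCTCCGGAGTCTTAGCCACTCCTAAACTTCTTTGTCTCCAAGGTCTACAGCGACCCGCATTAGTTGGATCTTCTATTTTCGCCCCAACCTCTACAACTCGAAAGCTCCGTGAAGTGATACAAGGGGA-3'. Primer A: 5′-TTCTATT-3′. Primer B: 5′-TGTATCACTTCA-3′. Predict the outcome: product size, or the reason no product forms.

Primer A (TTCTATT) matches the top strand at positions 159–165; it acts as a forward primer.
Primer B's reverse complement is TGAAGTGATACA, matching the top strand at positions 198–209; it acts as a reverse primer.
The 3' ends face each other across positions 159–209, giving a 51 bp product.

Yes — a 51 bp product.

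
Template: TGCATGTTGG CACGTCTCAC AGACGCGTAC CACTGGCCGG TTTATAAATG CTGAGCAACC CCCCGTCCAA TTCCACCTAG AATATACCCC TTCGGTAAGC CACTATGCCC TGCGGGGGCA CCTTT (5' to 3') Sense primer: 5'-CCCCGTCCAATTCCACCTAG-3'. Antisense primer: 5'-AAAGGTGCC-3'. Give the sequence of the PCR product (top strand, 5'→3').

5'-CCCCGTCCAATTCCACCTAGAATATACCCCTTCGGTAAGCCACTATGCCCTGCGGGGGCACCTTT-3'

Forward primer CCCCGTCCAATTCCACCTAG is found on the top strand at positions 61–80.
The reverse primer's reverse complement is GGCACCTTT, which matches the template at positions 117–125.
The product is the template from position 61 through 125 (65 bp).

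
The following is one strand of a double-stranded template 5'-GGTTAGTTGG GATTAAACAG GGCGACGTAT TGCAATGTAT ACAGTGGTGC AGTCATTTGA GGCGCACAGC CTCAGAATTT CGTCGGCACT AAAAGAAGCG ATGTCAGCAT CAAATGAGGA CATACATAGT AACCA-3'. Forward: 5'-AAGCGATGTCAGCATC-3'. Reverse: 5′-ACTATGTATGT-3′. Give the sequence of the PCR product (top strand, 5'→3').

5'-AAGCGATGTCAGCATCAAATGAGGACATACATAGT-3'

The forward primer matches the template at positions 96–111.
Reverse complement of the reverse primer: ACATACATAGT. This occurs on the top strand at positions 120–130.
The product is the template from position 96 through 130 (35 bp).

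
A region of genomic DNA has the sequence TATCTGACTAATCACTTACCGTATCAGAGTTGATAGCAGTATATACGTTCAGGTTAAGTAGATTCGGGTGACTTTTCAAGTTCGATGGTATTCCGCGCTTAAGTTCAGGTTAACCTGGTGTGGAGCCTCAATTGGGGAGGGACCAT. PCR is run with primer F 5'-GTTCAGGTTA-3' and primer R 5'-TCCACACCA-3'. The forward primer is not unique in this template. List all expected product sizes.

The forward primer GTTCAGGTTA matches the top strand at positions 47–56, 103–112.
The reverse primer's reverse complement is TGGTGTGGA, matching at positions 116–124.
Each forward site pairs with the reverse site to give a product ending at position 124: sizes 78, 22 bp.

78 bp, 22 bp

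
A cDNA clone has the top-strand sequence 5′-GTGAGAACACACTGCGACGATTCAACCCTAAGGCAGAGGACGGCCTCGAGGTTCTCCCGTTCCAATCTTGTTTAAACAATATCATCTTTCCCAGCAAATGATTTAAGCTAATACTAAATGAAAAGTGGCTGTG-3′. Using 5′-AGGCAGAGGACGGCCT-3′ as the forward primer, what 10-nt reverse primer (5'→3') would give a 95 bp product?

The forward primer binds at positions 31–46, so a 95 bp product ends at position 31 + 95 − 1 = 125.
The reverse primer anneals to the top strand over positions 116–125, i.e. to AAATGAAAAG.
Its sequence written 5'→3' is the reverse complement: CTTTTCATTT.

5'-CTTTTCATTT-3'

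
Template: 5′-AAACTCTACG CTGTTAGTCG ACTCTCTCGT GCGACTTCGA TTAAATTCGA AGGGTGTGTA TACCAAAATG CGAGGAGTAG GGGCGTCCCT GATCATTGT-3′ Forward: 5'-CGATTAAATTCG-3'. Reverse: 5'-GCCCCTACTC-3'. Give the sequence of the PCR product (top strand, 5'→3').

5'-CGATTAAATTCGAAGGGTGTGTATACCAAAATGCGAGGAGTAGGGGC-3'

Forward primer CGATTAAATTCG is found on the top strand at positions 38–49.
Taking the reverse complement of GCCCCTACTC gives GAGTAGGGGC, found at positions 75–84 on the template; the primer anneals here to the top strand with its 3' end pointing upstream.
The product is the template from position 38 through 84 (47 bp).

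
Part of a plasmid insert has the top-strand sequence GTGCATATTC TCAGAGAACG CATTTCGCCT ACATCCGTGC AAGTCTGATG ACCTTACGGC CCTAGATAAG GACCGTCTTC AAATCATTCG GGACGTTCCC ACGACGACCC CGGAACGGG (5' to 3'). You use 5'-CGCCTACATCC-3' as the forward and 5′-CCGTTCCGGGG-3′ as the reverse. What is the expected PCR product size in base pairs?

Forward primer CGCCTACATCC is found on the top strand at positions 26–36.
Taking the reverse complement of CCGTTCCGGGG gives CCCCGGAACGG, found at positions 108–118 on the template; the primer anneals here to the top strand with its 3' end pointing upstream.
Amplicon spans positions 26–118: 93 bp.

93 bp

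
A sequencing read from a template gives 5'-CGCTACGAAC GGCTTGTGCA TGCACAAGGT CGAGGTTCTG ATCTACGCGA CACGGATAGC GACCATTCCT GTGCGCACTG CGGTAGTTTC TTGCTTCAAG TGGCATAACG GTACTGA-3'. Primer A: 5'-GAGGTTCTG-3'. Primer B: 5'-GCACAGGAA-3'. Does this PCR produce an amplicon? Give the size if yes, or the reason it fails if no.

Primer A (GAGGTTCTG) matches the top strand at positions 32–40; it acts as a forward primer.
Primer B's reverse complement is TTCCTGTGC, matching the top strand at positions 66–74; it acts as a reverse primer.
The 3' ends face each other across positions 32–74, giving a 43 bp product.

Yes — a 43 bp product.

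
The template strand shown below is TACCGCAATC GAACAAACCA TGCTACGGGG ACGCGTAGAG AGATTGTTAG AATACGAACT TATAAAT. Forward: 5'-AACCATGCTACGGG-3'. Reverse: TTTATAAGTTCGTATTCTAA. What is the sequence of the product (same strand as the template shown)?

Scanning the template, AACCATGCTACGGG occurs at positions 16–29; this primer anneals to the bottom strand there with its 3' end pointing downstream.
The reverse primer's reverse complement is TTAGAATACGAACTTATAAA, which matches the template at positions 47–66.
The product is the template from position 16 through 66 (51 bp).

5'-AACCATGCTACGGGGACGCGTAGAGAGATTGTTAGAATACGAACTTATAAA-3'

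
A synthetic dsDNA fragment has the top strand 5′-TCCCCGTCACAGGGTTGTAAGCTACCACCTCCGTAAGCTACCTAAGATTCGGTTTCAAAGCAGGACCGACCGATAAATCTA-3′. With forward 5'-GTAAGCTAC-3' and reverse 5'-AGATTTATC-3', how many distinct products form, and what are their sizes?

Two products: 64 bp, 48 bp

The forward primer GTAAGCTAC matches the top strand at positions 17–25, 33–41.
The reverse primer's reverse complement is GATAAATCT, matching at positions 72–80.
Each forward site pairs with the reverse site to give a product ending at position 80: sizes 64, 48 bp.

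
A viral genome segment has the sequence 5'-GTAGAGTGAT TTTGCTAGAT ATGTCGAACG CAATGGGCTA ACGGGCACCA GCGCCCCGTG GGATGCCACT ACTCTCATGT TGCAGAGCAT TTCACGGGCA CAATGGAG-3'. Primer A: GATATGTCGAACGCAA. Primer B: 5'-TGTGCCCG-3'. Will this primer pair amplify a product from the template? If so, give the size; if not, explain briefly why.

Yes — an 85 bp product.

Primer A (GATATGTCGAACGCAA) matches the top strand at positions 18–33; it acts as a forward primer.
Primer B's reverse complement is CGGGCACA, matching the top strand at positions 95–102; it acts as a reverse primer.
The 3' ends face each other across positions 18–102, giving an 85 bp product.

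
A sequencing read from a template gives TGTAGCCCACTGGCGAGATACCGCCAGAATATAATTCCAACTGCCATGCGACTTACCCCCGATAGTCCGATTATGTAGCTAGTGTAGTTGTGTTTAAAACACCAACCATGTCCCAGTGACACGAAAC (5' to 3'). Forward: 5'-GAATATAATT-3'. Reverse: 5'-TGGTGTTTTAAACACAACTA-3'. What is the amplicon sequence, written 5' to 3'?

5'-GAATATAATTCCAACTGCCATGCGACTTACCCCCGATAGTCCGATTATGTAGCTAGTGTAGTTGTGTTTAAAACACCA-3'

Scanning the template, GAATATAATT occurs at positions 27–36; this primer anneals to the bottom strand there with its 3' end pointing downstream.
The reverse primer's reverse complement is TAGTTGTGTTTAAAACACCA, which matches the template at positions 85–104.
The product is the template from position 27 through 104 (78 bp).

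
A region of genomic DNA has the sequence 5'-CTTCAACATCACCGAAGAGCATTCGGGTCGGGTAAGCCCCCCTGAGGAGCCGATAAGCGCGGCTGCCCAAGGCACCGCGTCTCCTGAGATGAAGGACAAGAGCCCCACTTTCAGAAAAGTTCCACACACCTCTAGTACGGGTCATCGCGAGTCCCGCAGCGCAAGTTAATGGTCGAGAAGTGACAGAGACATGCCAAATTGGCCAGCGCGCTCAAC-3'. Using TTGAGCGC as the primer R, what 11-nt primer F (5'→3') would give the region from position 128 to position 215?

The reverse primer's reverse complement GCGCTCAA matches the template at positions 208–215; the product starts at position 128.
The forward primer is identical to the top strand over positions 128–138: ACCTCTAGTAC.

5'-ACCTCTAGTAC-3'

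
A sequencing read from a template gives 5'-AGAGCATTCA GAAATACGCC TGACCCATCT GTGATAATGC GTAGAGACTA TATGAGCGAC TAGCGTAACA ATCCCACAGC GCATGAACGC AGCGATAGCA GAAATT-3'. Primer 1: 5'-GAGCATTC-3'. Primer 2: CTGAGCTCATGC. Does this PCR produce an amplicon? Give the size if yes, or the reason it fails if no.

Primer 2 (CTGAGCTCATGC) does not match the top strand, and its reverse complement GCATGAGCTCAG does not match either.
With no annealing site for primer 2, no amplification occurs.

No product — primer 2 has no binding site in the template.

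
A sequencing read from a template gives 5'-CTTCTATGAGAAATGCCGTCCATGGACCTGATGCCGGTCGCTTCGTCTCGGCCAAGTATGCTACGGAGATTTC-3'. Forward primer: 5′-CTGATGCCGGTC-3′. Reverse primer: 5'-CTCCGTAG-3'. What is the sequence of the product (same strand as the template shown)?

5'-CTGATGCCGGTCGCTTCGTCTCGGCCAAGTATGCTACGGAG-3'

Forward primer CTGATGCCGGTC is found on the top strand at positions 28–39.
The reverse primer's reverse complement is CTACGGAG, which matches the template at positions 61–68.
The product is the template from position 28 through 68 (41 bp).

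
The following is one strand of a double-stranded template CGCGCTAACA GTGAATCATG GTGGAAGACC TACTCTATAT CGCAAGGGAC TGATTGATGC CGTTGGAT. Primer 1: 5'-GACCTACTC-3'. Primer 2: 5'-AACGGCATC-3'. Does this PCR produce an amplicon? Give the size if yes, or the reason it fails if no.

Yes — a 38 bp product.

Primer 1 (GACCTACTC) matches the top strand at positions 27–35; it acts as a forward primer.
Primer 2's reverse complement is GATGCCGTT, matching the top strand at positions 56–64; it acts as a reverse primer.
The 3' ends face each other across positions 27–64, giving a 38 bp product.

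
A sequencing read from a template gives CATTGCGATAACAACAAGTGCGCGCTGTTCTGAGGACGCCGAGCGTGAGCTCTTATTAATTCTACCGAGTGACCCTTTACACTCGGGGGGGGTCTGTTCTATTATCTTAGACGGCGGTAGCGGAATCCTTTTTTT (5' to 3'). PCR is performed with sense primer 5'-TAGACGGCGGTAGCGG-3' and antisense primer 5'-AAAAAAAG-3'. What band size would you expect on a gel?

28 bp

The forward primer matches the template at positions 108–123.
The reverse primer's reverse complement is CTTTTTTT, which matches the template at positions 128–135.
Amplicon spans positions 108–135: 28 bp.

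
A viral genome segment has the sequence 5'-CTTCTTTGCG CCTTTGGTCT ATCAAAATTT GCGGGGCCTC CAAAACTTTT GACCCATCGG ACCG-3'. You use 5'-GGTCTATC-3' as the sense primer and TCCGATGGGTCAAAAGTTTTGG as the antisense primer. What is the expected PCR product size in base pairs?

46 bp

Scanning the template, GGTCTATC occurs at positions 16–23; this primer anneals to the bottom strand there with its 3' end pointing downstream.
Taking the reverse complement of TCCGATGGGTCAAAAGTTTTGG gives CCAAAACTTTTGACCCATCGGA, found at positions 40–61 on the template; the primer anneals here to the top strand with its 3' end pointing upstream.
Amplicon spans positions 16–61: 46 bp.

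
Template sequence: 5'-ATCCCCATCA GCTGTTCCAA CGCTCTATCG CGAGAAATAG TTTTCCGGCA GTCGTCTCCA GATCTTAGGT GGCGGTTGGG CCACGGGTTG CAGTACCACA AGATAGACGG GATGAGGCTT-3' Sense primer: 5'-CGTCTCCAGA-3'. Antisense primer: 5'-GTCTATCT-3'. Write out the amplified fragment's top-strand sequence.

The forward primer matches the template at positions 53–62.
Taking the reverse complement of GTCTATCT gives AGATAGAC, found at positions 101–108 on the template; the primer anneals here to the top strand with its 3' end pointing upstream.
The product is the template from position 53 through 108 (56 bp).

5'-CGTCTCCAGATCTTAGGTGGCGGTTGGGCCACGGGTTGCAGTACCACAAGATAGAC-3'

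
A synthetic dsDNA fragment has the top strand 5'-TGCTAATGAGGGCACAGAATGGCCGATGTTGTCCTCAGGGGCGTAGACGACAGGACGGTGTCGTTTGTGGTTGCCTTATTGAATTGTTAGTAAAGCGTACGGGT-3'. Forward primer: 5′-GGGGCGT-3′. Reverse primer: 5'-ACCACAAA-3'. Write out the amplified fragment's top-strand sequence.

Scanning the template, GGGGCGT occurs at positions 38–44; this primer anneals to the bottom strand there with its 3' end pointing downstream.
The reverse primer's reverse complement is TTTGTGGT, which matches the template at positions 64–71.
The product is the template from position 38 through 71 (34 bp).

5'-GGGGCGTAGACGACAGGACGGTGTCGTTTGTGGT-3'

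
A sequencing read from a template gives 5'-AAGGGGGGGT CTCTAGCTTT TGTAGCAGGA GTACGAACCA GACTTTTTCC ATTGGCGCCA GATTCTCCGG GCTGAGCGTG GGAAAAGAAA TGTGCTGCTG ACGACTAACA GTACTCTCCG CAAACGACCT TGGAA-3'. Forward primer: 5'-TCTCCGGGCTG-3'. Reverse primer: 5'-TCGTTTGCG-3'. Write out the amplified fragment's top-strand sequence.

Forward primer TCTCCGGGCTG is found on the top strand at positions 64–74.
Taking the reverse complement of TCGTTTGCG gives CGCAAACGA, found at positions 119–127 on the template; the primer anneals here to the top strand with its 3' end pointing upstream.
The product is the template from position 64 through 127 (64 bp).

5'-TCTCCGGGCTGAGCGTGGGAAAAGAAATGTGCTGCTGACGACTAACAGTACTCTCCGCAAACGA-3'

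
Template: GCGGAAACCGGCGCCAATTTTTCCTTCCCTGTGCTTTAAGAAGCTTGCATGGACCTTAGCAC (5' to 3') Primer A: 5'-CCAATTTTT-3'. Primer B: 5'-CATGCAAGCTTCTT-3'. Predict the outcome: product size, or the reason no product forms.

Yes — a 38 bp product.

Primer A (CCAATTTTT) matches the top strand at positions 14–22; it acts as a forward primer.
Primer B's reverse complement is AAGAAGCTTGCATG, matching the top strand at positions 38–51; it acts as a reverse primer.
The 3' ends face each other across positions 14–51, giving a 38 bp product.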